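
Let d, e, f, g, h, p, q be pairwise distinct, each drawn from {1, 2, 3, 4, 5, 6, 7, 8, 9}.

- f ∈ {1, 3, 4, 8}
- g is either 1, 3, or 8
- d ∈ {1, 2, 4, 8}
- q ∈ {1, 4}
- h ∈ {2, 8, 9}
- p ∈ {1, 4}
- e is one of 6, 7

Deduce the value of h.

p and q share exactly the 2 values {1, 4}; by pigeonhole those values go to them, so strike 1, 4 from d, f, g.
The 2 variables f and g are confined to {3, 8}, which locks those values in; drop them from d, h.
d has just one choice, so d = 2. Remove 2 from h.
So h = 9.

9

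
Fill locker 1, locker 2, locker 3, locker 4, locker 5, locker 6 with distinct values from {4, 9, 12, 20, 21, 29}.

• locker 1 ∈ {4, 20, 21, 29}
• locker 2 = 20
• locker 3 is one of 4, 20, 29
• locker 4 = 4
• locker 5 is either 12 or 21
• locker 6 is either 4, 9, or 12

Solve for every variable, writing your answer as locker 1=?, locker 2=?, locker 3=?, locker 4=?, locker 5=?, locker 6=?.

locker 1=21, locker 2=20, locker 3=29, locker 4=4, locker 5=12, locker 6=9

locker 2 has just one choice, so locker 2 = 20. So locker 1, locker 3 can't be 20.
locker 4 must be 4 (only option left). Eliminate 4 elsewhere: locker 1, locker 3, locker 6.
locker 3 has just one choice, so locker 3 = 29. Eliminate 29 elsewhere: locker 1.
locker 1 has just one choice, so locker 1 = 21. Remove 21 from locker 5.
locker 5's domain is down to {12}, so locker 5 = 12. Eliminate 12 elsewhere: locker 6.
locker 6's domain is down to {9}, so locker 6 = 9.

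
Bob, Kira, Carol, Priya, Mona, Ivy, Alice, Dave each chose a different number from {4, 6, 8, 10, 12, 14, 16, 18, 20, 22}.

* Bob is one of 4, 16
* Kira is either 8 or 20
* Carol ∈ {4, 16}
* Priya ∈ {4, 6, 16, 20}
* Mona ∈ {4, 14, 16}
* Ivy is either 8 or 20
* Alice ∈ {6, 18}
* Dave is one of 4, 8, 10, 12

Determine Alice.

18

The 2 variables Bob and Carol are confined to {4, 16}, which locks those values in; drop them from Priya, Mona, Dave.
Mona must be 14 (only option left).
Kira and Ivy share exactly the 2 values {8, 20}; by pigeonhole those values go to them, so strike 8, 20 from Priya, Dave.
That leaves Priya = 6. Eliminate 6 elsewhere: Alice.
So Alice = 18.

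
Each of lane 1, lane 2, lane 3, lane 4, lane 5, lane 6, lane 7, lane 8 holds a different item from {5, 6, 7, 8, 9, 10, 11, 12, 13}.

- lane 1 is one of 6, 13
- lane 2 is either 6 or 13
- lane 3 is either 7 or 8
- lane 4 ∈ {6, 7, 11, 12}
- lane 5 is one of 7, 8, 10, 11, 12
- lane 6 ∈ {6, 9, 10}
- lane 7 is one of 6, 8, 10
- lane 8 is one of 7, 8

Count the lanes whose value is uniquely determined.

2

Among the 8 variables, 9 fits only lane 6 (and all 8 values in {6, 7, 8, 9, 10, 11, 12, 13} must be used), so lane 6 = 9.
lane 1 and lane 2 share exactly the 2 values {6, 13}; by pigeonhole those values go to them, so strike 6, 13 from lane 4, lane 7.
lane 3 and lane 8 between them cover only {7, 8} — a naked pair. Remove those values from lane 4, lane 5, lane 7.
lane 7's domain is down to {10}, so lane 7 = 10. Remove 10 from lane 5.
Determined: lane 6=9, lane 7=10. The other lanes each still have more than one consistent value. That makes 2.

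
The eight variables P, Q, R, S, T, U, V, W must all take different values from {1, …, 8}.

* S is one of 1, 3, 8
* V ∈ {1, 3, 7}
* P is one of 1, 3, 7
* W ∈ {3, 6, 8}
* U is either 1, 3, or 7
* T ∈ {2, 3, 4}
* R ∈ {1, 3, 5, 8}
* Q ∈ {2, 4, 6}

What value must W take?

Among the 8 variables, 5 fits only R (and all 8 values in {1, 2, 3, 4, 5, 6, 7, 8} must be used), so R = 5.
P, U, V share exactly the 3 values {1, 3, 7}; by pigeonhole those values go to them, so strike 1, 3, 7 from S, T, W.
S's domain is down to {8}, so S = 8. So W can't be 8.
So W = 6.

6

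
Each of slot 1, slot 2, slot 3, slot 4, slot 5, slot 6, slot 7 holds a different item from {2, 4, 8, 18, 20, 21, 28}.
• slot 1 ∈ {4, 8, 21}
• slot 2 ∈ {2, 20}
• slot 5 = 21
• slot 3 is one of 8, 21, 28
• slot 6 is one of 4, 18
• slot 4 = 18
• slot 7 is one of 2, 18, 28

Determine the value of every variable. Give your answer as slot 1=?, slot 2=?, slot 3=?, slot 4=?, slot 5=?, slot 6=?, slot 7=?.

slot 1=8, slot 2=20, slot 3=28, slot 4=18, slot 5=21, slot 6=4, slot 7=2

slot 4 has just one choice, so slot 4 = 18. So slot 6, slot 7 can't be 18.
That leaves slot 5 = 21. So slot 1, slot 3 can't be 21.
slot 6 has just one choice, so slot 6 = 4. Eliminate 4 elsewhere: slot 1.
slot 1 has just one choice, so slot 1 = 8. Remove 8 from slot 3.
That leaves slot 3 = 28. Strike 28 from slot 7.
slot 7 has just one choice, so slot 7 = 2. Strike 2 from slot 2.
slot 2 has just one choice, so slot 2 = 20.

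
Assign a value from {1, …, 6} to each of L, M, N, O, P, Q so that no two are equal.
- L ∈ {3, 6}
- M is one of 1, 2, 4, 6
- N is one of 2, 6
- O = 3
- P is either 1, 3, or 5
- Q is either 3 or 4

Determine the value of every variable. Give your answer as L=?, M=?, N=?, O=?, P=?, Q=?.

L=6, M=1, N=2, O=3, P=5, Q=4

O must be 3 (only option left). Remove 3 from L, P, Q.
Q has just one choice, so Q = 4. So M can't be 4.
L's domain is down to {6}, so L = 6. Strike 6 from M, N.
N's domain is down to {2}, so N = 2. Strike 2 from M.
M has just one choice, so M = 1. Remove 1 from P.
P must be 5 (only option left).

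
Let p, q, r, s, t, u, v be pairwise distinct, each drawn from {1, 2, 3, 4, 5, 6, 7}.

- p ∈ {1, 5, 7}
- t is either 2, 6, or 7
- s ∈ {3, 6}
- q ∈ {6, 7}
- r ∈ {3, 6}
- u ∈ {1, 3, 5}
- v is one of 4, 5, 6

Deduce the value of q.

7

Among the 7 variables, 2 fits only t (and all 7 values in {1, 2, 3, 4, 5, 6, 7} must be used), so t = 2.
The 6 still-open variables together cover exactly {1, 3, 4, 5, 6, 7} — 6 values for 6 variables — and 4 appears only in v's list, so v = 4.
r and s between them cover only {3, 6} — a naked pair. Remove those values from q, u.
So q = 7.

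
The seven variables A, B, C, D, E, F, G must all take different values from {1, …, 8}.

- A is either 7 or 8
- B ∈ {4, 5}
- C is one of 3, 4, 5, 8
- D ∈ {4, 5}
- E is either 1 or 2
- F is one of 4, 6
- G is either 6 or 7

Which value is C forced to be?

3

B and D share exactly the 2 values {4, 5}; by pigeonhole those values go to them, so strike 4, 5 from C, F.
F's domain is down to {6}, so F = 6. Strike 6 from G.
G's domain is down to {7}, so G = 7. Remove 7 from A.
A has just one choice, so A = 8. Eliminate 8 elsewhere: C.
So C = 3.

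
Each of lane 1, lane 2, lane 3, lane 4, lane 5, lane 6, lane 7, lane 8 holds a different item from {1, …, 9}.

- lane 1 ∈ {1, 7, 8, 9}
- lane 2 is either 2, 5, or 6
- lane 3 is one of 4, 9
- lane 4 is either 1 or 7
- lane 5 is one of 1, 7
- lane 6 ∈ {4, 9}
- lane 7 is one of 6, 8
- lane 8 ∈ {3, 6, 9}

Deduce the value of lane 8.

3

lane 3 and lane 6 between them cover only {4, 9} — a naked pair. Remove those values from lane 1, lane 8.
lane 4 and lane 5 between them cover only {1, 7} — a naked pair. Remove those values from lane 1.
lane 1 has just one choice, so lane 1 = 8. Remove 8 from lane 7.
That leaves lane 7 = 6. So lane 2, lane 8 can't be 6.
So lane 8 = 3.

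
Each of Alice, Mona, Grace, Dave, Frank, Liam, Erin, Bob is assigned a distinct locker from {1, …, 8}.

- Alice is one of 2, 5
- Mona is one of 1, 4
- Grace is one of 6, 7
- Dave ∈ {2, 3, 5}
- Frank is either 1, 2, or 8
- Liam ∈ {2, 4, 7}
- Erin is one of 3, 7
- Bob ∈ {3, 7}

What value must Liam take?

The 8 variables draw from only 8 values {1, 2, 3, 4, 5, 6, 7, 8}, so each is used; only Grace can be 6, hence Grace = 6.
The 7 still-open variables together cover exactly {1, 2, 3, 4, 5, 7, 8} — 7 values for 7 variables — and 8 appears only in Frank's list, so Frank = 8.
The 6 still-open variables draw from only 6 values {1, 2, 3, 4, 5, 7}, so each is used; only Mona can be 1, hence Mona = 1.
The 5 still-open variables draw from only 5 values {2, 3, 4, 5, 7}, so each is used; only Liam can be 4, hence Liam = 4.

4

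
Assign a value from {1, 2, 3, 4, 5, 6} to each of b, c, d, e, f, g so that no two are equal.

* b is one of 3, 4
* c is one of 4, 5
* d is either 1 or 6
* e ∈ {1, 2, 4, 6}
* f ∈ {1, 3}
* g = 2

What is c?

5

g has just one choice, so g = 2. Strike 2 from e.
The 5 still-open variables draw from only 5 values {1, 3, 4, 5, 6}, so each is used; only c can be 5, hence c = 5.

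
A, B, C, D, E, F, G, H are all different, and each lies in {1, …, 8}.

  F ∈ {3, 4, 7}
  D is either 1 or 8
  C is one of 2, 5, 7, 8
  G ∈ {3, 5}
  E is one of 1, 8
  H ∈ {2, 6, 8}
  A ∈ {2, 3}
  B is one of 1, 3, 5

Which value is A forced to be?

2

Among the 8 variables, 4 fits only F (and all 8 values in {1, 2, 3, 4, 5, 6, 7, 8} must be used), so F = 4.
The 7 still-open variables together cover exactly {1, 2, 3, 5, 6, 7, 8} — 7 values for 7 variables — and 6 appears only in H's list, so H = 6.
The 6 still-open variables together cover exactly {1, 2, 3, 5, 7, 8} — 6 values for 6 variables — and 7 appears only in C's list, so C = 7.
The 5 still-open variables together cover exactly {1, 2, 3, 5, 8} — 5 values for 5 variables — and 2 appears only in A's list, so A = 2.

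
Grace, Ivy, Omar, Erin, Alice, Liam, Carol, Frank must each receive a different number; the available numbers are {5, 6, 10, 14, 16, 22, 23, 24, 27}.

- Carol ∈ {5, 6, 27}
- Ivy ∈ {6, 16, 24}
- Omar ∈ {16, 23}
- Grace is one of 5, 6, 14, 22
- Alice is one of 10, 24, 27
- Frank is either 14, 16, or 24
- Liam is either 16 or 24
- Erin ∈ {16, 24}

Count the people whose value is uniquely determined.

The 2 variables Erin and Liam are confined to {16, 24}, which locks those values in; drop them from Ivy, Omar, Alice, Frank.
That leaves Ivy = 6. So Grace, Carol can't be 6.
That leaves Omar = 23.
Frank has just one choice, so Frank = 14. So Grace can't be 14.
Determined: Ivy=6, Omar=23, Frank=14. The other people each still have more than one consistent value. That makes 3.

3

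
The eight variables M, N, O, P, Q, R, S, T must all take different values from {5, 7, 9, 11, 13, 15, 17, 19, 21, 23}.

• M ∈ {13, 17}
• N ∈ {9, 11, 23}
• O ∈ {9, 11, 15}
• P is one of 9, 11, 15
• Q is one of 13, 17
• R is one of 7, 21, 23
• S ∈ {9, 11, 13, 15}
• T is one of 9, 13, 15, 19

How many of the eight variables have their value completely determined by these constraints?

M and Q between them cover only {13, 17} — a naked pair. Remove those values from S, T.
The 3 variables O, P, S are confined to {9, 11, 15}, which locks those values in; drop them from N, T.
That leaves N = 23. So R can't be 23.
T has just one choice, so T = 19.
Determined: N=23, T=19. The other variables each still have more than one consistent value. That makes 2.

2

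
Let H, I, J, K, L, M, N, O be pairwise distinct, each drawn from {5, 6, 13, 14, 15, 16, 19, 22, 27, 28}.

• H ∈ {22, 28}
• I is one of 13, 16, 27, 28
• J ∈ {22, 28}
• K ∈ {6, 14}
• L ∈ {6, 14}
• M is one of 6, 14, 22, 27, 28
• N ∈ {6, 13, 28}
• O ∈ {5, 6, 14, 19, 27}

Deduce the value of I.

16

The 2 variables H and J are confined to {22, 28}, which locks those values in; drop them from I, M, N.
The 2 variables K and L are confined to {6, 14}, which locks those values in; drop them from M, N, O.
That leaves M = 27. Strike 27 from I, O.
N must be 13 (only option left). So I can't be 13.
So I = 16.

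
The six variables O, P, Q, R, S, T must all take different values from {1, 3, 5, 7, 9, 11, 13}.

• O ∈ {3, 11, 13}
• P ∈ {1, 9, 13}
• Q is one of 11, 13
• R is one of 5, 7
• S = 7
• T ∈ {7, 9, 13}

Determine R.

5

S's domain is down to {7}, so S = 7. Strike 7 from R, T.
So R = 5.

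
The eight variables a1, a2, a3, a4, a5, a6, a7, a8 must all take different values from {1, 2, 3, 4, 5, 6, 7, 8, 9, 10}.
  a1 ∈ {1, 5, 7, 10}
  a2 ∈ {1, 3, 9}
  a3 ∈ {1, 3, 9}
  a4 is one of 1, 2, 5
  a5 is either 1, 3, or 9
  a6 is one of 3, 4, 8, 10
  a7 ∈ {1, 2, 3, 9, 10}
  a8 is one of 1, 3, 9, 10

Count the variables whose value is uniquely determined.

The 3 variables a2, a3, a5 are confined to {1, 3, 9}, which locks those values in; drop them from a1, a4, a6, a7, a8.
a8 has just one choice, so a8 = 10. So a1, a6, a7 can't be 10.
a7's domain is down to {2}, so a7 = 2. Remove 2 from a4.
a4 has just one choice, so a4 = 5. Strike 5 from a1.
a1 has just one choice, so a1 = 7.
Determined: a1=7, a4=5, a7=2, a8=10. The other variables each still have more than one consistent value. That makes 4.

4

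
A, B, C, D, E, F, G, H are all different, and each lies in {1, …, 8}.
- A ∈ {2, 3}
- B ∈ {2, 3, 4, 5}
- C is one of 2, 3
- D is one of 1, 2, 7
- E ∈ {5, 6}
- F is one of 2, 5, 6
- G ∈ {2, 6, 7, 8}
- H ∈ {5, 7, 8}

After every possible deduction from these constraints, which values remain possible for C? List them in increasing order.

Among the 8 variables, 1 fits only D (and all 8 values in {1, 2, 3, 4, 5, 6, 7, 8} must be used), so D = 1.
The 7 still-open variables together cover exactly {2, 3, 4, 5, 6, 7, 8} — 7 values for 7 variables — and 4 appears only in B's list, so B = 4.
The 2 variables A and C are confined to {2, 3}, which locks those values in; drop them from F, G.
E and F between them cover only {5, 6} — a naked pair. Remove those values from G, H.
No further eliminations apply; C can still be any of 2, 3.

2, 3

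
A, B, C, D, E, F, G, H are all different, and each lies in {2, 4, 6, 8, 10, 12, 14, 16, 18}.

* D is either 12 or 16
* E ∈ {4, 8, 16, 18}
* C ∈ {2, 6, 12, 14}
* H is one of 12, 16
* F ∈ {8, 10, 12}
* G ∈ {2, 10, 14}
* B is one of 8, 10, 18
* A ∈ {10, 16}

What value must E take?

D and H between them cover only {12, 16} — a naked pair. Remove those values from A, C, E, F.
A's domain is down to {10}, so A = 10. Strike 10 from B, F, G.
That leaves F = 8. Eliminate 8 elsewhere: B, E.
That leaves B = 18. Remove 18 from E.
So E = 4.

4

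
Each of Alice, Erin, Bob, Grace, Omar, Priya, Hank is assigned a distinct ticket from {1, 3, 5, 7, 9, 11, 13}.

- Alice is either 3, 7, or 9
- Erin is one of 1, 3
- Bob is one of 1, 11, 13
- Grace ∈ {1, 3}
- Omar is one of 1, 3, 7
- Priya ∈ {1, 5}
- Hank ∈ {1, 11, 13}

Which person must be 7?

The 7 variables together cover exactly {1, 3, 5, 7, 9, 11, 13} — 7 values for 7 variables — and 5 appears only in Priya's list, so Priya = 5.
Among the 6 still-open variables, 9 fits only Alice (and all 6 values in {1, 3, 7, 9, 11, 13} must be used), so Alice = 9.
The 5 still-open variables together cover exactly {1, 3, 7, 11, 13} — 5 values for 5 variables — and 7 appears only in Omar's list, so Omar = 7.

Omar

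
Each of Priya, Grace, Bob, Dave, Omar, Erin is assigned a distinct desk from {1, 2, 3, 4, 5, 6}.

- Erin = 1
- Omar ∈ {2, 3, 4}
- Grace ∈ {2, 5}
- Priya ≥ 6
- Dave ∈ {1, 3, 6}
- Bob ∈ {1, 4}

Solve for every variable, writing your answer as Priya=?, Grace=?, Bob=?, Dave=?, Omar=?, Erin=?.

Priya must be 6 (only option left). So Dave can't be 6.
That leaves Erin = 1. Remove 1 from Bob, Dave.
Bob's domain is down to {4}, so Bob = 4. So Omar can't be 4.
Dave has just one choice, so Dave = 3. So Omar can't be 3.
That leaves Omar = 2. So Grace can't be 2.
That leaves Grace = 5.

Priya=6, Grace=5, Bob=4, Dave=3, Omar=2, Erin=1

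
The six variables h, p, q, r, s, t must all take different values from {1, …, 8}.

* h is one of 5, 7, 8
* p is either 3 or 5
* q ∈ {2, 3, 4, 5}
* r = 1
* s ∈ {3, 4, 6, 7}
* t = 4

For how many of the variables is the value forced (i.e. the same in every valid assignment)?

2

r's domain is down to {1}, so r = 1.
That leaves t = 4. Eliminate 4 elsewhere: q, s.
Determined: r=1, t=4. The other variables each still have more than one consistent value. That makes 2.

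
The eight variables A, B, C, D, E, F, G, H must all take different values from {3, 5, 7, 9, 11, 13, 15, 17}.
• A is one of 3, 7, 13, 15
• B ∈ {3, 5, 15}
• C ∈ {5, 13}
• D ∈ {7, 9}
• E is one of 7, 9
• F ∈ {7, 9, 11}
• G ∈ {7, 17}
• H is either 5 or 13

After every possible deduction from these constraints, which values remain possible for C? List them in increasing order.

5, 13

Among the 8 variables, 11 fits only F (and all 8 values in {3, 5, 7, 9, 11, 13, 15, 17} must be used), so F = 11.
Among the 7 still-open variables, 17 fits only G (and all 7 values in {3, 5, 7, 9, 13, 15, 17} must be used), so G = 17.
C and H share exactly the 2 values {5, 13}; by pigeonhole those values go to them, so strike 5, 13 from A, B.
D and E share exactly the 2 values {7, 9}; by pigeonhole those values go to them, so strike 7, 9 from A.
No further eliminations apply; C can still be any of 5, 13.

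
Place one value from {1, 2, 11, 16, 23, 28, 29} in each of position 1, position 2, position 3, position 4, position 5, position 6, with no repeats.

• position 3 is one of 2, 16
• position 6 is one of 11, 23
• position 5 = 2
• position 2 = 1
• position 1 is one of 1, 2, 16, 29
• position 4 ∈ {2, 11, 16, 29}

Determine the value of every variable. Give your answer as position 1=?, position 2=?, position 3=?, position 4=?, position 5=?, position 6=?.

position 2 has just one choice, so position 2 = 1. Eliminate 1 elsewhere: position 1.
position 5 has just one choice, so position 5 = 2. Eliminate 2 elsewhere: position 1, position 3, position 4.
That leaves position 3 = 16. So position 1, position 4 can't be 16.
position 1 must be 29 (only option left). So position 4 can't be 29.
position 4 has just one choice, so position 4 = 11. So position 6 can't be 11.
That leaves position 6 = 23.

position 1=29, position 2=1, position 3=16, position 4=11, position 5=2, position 6=23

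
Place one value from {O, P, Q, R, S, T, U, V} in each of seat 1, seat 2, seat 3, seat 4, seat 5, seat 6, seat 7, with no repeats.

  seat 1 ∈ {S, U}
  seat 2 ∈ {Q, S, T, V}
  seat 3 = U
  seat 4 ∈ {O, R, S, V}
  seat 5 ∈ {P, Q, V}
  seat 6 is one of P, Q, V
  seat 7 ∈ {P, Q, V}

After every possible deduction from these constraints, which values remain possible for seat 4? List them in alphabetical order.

seat 3 must be U (only option left). Strike U from seat 1.
seat 1 has just one choice, so seat 1 = S. Strike S from seat 2, seat 4.
seat 5, seat 6, seat 7 between them cover only {P, Q, V} — a naked triple. Remove those values from seat 2, seat 4.
seat 2 must be T (only option left).
No further eliminations apply; seat 4 can still be any of O, R.

O, R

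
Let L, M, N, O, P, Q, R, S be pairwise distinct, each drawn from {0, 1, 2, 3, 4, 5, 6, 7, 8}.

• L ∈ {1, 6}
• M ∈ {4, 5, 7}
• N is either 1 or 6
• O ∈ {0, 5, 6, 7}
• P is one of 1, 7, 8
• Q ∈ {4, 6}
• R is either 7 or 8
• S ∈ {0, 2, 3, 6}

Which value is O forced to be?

0

L and N share exactly the 2 values {1, 6}; by pigeonhole those values go to them, so strike 1, 6 from O, P, Q, S.
Q has just one choice, so Q = 4. Eliminate 4 elsewhere: M.
The 2 variables P and R are confined to {7, 8}, which locks those values in; drop them from M, O.
That leaves M = 5. Eliminate 5 elsewhere: O.
So O = 0.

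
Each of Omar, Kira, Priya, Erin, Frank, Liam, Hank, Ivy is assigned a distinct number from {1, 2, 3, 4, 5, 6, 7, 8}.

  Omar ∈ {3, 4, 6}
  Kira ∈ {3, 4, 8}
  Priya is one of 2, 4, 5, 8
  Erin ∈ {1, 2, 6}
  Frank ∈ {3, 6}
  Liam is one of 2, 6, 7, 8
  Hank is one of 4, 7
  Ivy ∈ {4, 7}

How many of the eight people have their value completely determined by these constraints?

4

The 8 variables together cover exactly {1, 2, 3, 4, 5, 6, 7, 8} — 8 values for 8 variables — and 1 appears only in Erin's list, so Erin = 1.
Among the 7 still-open variables, 5 fits only Priya (and all 7 values in {2, 3, 4, 5, 6, 7, 8} must be used), so Priya = 5.
The 6 still-open variables draw from only 6 values {2, 3, 4, 6, 7, 8}, so each is used; only Liam can be 2, hence Liam = 2.
The 5 still-open variables draw from only 5 values {3, 4, 6, 7, 8}, so each is used; only Kira can be 8, hence Kira = 8.
Hank and Ivy between them cover only {4, 7} — a naked pair. Remove those values from Omar.
Determined: Kira=8, Priya=5, Erin=1, Liam=2. The other people each still have more than one consistent value. That makes 4.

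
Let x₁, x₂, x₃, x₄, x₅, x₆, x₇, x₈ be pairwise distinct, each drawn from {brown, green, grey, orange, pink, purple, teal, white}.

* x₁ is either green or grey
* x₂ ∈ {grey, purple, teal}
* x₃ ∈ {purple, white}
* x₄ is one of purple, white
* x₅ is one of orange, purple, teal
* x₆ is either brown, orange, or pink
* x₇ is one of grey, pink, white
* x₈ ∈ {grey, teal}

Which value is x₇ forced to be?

The 8 variables draw from only 8 values {brown, green, grey, orange, pink, purple, teal, white}, so each is used; only x₆ can be brown, hence x₆ = brown.
The 7 still-open variables together cover exactly {green, grey, orange, pink, purple, teal, white} — 7 values for 7 variables — and green appears only in x₁'s list, so x₁ = green.
The 6 still-open variables together cover exactly {grey, orange, pink, purple, teal, white} — 6 values for 6 variables — and orange appears only in x₅'s list, so x₅ = orange.
The 5 still-open variables draw from only 5 values {grey, pink, purple, teal, white}, so each is used; only x₇ can be pink, hence x₇ = pink.

pink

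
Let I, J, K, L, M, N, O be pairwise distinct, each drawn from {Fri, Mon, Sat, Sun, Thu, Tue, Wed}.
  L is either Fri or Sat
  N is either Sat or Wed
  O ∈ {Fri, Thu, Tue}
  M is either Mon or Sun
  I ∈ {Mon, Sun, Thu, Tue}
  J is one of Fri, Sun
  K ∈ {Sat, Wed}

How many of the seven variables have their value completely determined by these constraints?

K and N between them cover only {Sat, Wed} — a naked pair. Remove those values from L.
L's domain is down to {Fri}, so L = Fri. So J, O can't be Fri.
That leaves J = Sun. Remove Sun from I, M.
M has just one choice, so M = Mon. Remove Mon from I.
Determined: J=Sun, L=Fri, M=Mon. The other variables each still have more than one consistent value. That makes 3.

3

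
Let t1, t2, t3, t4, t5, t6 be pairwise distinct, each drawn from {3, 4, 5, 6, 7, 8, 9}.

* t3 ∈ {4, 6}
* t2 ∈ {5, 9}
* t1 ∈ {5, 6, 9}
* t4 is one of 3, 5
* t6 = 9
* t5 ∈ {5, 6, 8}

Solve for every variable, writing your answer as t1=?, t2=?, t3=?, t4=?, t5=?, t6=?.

t1=6, t2=5, t3=4, t4=3, t5=8, t6=9

t6 has just one choice, so t6 = 9. Remove 9 from t1, t2.
That leaves t2 = 5. So t1, t4, t5 can't be 5.
t4 must be 3 (only option left).
t1's domain is down to {6}, so t1 = 6. So t3, t5 can't be 6.
t3 has just one choice, so t3 = 4.
t5 must be 8 (only option left).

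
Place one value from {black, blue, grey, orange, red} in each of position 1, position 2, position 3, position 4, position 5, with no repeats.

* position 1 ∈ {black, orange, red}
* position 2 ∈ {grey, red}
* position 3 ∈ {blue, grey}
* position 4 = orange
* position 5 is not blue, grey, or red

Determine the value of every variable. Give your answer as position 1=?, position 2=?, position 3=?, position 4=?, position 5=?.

position 4 has just one choice, so position 4 = orange. Eliminate orange elsewhere: position 1, position 5.
position 5's domain is down to {black}, so position 5 = black. So position 1 can't be black.
That leaves position 1 = red. Eliminate red elsewhere: position 2.
position 2 must be grey (only option left). So position 3 can't be grey.
position 3 must be blue (only option left).

position 1=red, position 2=grey, position 3=blue, position 4=orange, position 5=black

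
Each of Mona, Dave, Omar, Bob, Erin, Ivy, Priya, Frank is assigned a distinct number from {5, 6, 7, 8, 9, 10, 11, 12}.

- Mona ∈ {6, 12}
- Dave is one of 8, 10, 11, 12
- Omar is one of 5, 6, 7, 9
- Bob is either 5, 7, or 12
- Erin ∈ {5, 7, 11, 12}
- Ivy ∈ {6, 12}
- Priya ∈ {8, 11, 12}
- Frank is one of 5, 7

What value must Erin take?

The 8 variables draw from only 8 values {5, 6, 7, 8, 9, 10, 11, 12}, so each is used; only Omar can be 9, hence Omar = 9.
The 7 still-open variables together cover exactly {5, 6, 7, 8, 10, 11, 12} — 7 values for 7 variables — and 10 appears only in Dave's list, so Dave = 10.
The 6 still-open variables draw from only 6 values {5, 6, 7, 8, 11, 12}, so each is used; only Priya can be 8, hence Priya = 8.
The 5 still-open variables together cover exactly {5, 6, 7, 11, 12} — 5 values for 5 variables — and 11 appears only in Erin's list, so Erin = 11.

11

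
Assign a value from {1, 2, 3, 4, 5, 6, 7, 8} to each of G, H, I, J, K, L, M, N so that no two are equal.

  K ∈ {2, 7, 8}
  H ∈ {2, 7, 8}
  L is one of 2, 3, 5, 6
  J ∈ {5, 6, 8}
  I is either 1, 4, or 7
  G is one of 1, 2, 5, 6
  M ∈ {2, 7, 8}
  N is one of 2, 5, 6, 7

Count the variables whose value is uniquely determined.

The 8 variables together cover exactly {1, 2, 3, 4, 5, 6, 7, 8} — 8 values for 8 variables — and 3 appears only in L's list, so L = 3.
The 7 still-open variables draw from only 7 values {1, 2, 4, 5, 6, 7, 8}, so each is used; only I can be 4, hence I = 4.
The 6 still-open variables draw from only 6 values {1, 2, 5, 6, 7, 8}, so each is used; only G can be 1, hence G = 1.
H, K, M share exactly the 3 values {2, 7, 8}; by pigeonhole those values go to them, so strike 2, 7, 8 from J, N.
Determined: G=1, I=4, L=3. The other variables each still have more than one consistent value. That makes 3.

3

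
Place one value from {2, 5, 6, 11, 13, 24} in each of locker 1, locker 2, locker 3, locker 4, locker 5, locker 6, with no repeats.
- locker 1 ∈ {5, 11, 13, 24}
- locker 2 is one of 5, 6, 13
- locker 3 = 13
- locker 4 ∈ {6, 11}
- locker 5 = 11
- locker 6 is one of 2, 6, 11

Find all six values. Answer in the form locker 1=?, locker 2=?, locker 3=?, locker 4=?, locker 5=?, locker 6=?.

locker 3's domain is down to {13}, so locker 3 = 13. Remove 13 from locker 1, locker 2.
locker 5 must be 11 (only option left). So locker 1, locker 4, locker 6 can't be 11.
locker 4 has just one choice, so locker 4 = 6. So locker 2, locker 6 can't be 6.
That leaves locker 6 = 2.
That leaves locker 2 = 5. So locker 1 can't be 5.
locker 1 must be 24 (only option left).

locker 1=24, locker 2=5, locker 3=13, locker 4=6, locker 5=11, locker 6=2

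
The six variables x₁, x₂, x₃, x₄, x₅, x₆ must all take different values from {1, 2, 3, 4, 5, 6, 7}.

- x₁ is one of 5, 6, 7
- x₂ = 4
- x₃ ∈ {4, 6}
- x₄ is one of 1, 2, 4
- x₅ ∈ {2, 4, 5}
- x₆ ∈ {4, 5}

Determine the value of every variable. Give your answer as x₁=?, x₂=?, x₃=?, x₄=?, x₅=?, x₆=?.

x₂'s domain is down to {4}, so x₂ = 4. So x₃, x₄, x₅, x₆ can't be 4.
x₃'s domain is down to {6}, so x₃ = 6. So x₁ can't be 6.
x₆'s domain is down to {5}, so x₆ = 5. So x₁, x₅ can't be 5.
x₁'s domain is down to {7}, so x₁ = 7.
x₅ has just one choice, so x₅ = 2. Strike 2 from x₄.
x₄ has just one choice, so x₄ = 1.

x₁=7, x₂=4, x₃=6, x₄=1, x₅=2, x₆=5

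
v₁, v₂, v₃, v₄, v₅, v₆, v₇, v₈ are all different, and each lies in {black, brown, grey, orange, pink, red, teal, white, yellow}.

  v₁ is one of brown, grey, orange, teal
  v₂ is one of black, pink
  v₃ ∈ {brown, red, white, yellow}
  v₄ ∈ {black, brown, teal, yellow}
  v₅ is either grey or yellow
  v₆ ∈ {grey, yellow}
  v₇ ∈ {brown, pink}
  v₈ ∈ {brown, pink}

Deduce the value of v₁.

The 2 variables v₅ and v₆ are confined to {grey, yellow}, which locks those values in; drop them from v₁, v₃, v₄.
v₇ and v₈ share exactly the 2 values {brown, pink}; by pigeonhole those values go to them, so strike brown, pink from v₁, v₂, v₃, v₄.
v₂'s domain is down to {black}, so v₂ = black. So v₄ can't be black.
v₄ must be teal (only option left). So v₁ can't be teal.
So v₁ = orange.

orange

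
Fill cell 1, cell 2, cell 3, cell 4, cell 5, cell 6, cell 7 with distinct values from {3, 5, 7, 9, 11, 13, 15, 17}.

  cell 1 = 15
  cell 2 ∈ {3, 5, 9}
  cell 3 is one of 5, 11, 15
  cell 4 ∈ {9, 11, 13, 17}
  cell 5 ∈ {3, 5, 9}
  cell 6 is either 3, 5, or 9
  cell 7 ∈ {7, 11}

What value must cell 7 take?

7

cell 1 must be 15 (only option left). Eliminate 15 elsewhere: cell 3.
cell 2, cell 5, cell 6 between them cover only {3, 5, 9} — a naked triple. Remove those values from cell 3, cell 4.
cell 3 has just one choice, so cell 3 = 11. Remove 11 from cell 4, cell 7.
So cell 7 = 7.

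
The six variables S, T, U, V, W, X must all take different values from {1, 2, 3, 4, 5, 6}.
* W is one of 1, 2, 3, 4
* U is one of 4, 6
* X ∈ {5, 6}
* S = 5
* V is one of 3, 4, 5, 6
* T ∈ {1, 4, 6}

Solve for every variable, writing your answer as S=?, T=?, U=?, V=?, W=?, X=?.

S has just one choice, so S = 5. Strike 5 from V, X.
X must be 6 (only option left). Remove 6 from T, U, V.
U's domain is down to {4}, so U = 4. Remove 4 from T, V, W.
V's domain is down to {3}, so V = 3. Eliminate 3 elsewhere: W.
T's domain is down to {1}, so T = 1. Eliminate 1 elsewhere: W.
W has just one choice, so W = 2.

S=5, T=1, U=4, V=3, W=2, X=6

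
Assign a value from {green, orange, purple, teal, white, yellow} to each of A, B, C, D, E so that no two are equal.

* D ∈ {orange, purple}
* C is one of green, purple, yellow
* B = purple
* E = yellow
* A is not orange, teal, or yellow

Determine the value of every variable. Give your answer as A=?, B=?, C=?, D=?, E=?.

B must be purple (only option left). So A, C, D can't be purple.
D has just one choice, so D = orange.
E's domain is down to {yellow}, so E = yellow. So C can't be yellow.
C must be green (only option left). Remove green from A.
A has just one choice, so A = white.

A=white, B=purple, C=green, D=orange, E=yellow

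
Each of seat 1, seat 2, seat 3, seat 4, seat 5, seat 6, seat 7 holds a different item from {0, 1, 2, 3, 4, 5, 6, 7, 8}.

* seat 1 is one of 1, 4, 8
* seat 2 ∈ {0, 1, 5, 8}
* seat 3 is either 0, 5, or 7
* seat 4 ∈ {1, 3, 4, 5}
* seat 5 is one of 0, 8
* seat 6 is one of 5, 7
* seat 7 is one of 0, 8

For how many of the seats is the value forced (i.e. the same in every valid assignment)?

The 7 variables draw from only 7 values {0, 1, 3, 4, 5, 7, 8}, so each is used; only seat 4 can be 3, hence seat 4 = 3.
Among the 6 still-open variables, 4 fits only seat 1 (and all 6 values in {0, 1, 4, 5, 7, 8} must be used), so seat 1 = 4.
The 5 still-open variables together cover exactly {0, 1, 5, 7, 8} — 5 values for 5 variables — and 1 appears only in seat 2's list, so seat 2 = 1.
The 2 variables seat 5 and seat 7 are confined to {0, 8}, which locks those values in; drop them from seat 3.
Determined: seat 1=4, seat 2=1, seat 4=3. The other seats each still have more than one consistent value. That makes 3.

3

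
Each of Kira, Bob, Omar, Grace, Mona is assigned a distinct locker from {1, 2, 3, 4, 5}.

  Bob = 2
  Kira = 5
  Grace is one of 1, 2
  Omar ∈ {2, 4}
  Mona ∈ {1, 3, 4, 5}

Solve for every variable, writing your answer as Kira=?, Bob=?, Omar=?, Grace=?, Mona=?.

Kira=5, Bob=2, Omar=4, Grace=1, Mona=3

Kira has just one choice, so Kira = 5. Remove 5 from Mona.
That leaves Bob = 2. Remove 2 from Omar, Grace.
That leaves Omar = 4. Eliminate 4 elsewhere: Mona.
Grace has just one choice, so Grace = 1. Strike 1 from Mona.
Mona's domain is down to {3}, so Mona = 3.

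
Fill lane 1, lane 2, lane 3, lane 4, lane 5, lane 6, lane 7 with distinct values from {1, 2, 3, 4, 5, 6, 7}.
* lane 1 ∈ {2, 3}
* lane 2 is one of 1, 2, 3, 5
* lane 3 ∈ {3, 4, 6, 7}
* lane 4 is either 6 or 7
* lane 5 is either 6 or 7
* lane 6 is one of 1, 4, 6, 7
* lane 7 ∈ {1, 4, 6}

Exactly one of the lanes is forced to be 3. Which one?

The 7 variables draw from only 7 values {1, 2, 3, 4, 5, 6, 7}, so each is used; only lane 2 can be 5, hence lane 2 = 5.
Among the 6 still-open variables, 2 fits only lane 1 (and all 6 values in {1, 2, 3, 4, 6, 7} must be used), so lane 1 = 2.
Among the 5 still-open variables, 3 fits only lane 3 (and all 5 values in {1, 3, 4, 6, 7} must be used), so lane 3 = 3.

lane 3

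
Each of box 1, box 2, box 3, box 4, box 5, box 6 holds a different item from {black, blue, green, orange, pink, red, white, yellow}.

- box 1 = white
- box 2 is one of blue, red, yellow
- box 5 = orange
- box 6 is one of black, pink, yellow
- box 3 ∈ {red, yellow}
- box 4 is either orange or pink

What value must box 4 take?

pink

box 1's domain is down to {white}, so box 1 = white.
That leaves box 5 = orange. Eliminate orange elsewhere: box 4.
So box 4 = pink.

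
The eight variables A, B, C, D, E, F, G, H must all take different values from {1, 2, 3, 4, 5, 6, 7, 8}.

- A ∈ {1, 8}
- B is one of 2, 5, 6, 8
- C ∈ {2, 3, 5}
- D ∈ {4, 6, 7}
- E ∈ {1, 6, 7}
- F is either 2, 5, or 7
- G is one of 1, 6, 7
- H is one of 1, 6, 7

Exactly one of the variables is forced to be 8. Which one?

The 8 variables draw from only 8 values {1, 2, 3, 4, 5, 6, 7, 8}, so each is used; only C can be 3, hence C = 3.
The 7 still-open variables together cover exactly {1, 2, 4, 5, 6, 7, 8} — 7 values for 7 variables — and 4 appears only in D's list, so D = 4.
E, G, H share exactly the 3 values {1, 6, 7}; by pigeonhole those values go to them, so strike 1, 6, 7 from A, B, F.
So 8 goes to A.

A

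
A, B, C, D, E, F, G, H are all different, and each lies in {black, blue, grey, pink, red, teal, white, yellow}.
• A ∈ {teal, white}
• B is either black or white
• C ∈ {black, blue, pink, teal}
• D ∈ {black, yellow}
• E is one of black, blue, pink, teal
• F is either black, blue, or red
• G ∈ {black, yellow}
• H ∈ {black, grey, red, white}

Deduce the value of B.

The 8 variables together cover exactly {black, blue, grey, pink, red, teal, white, yellow} — 8 values for 8 variables — and grey appears only in H's list, so H = grey.
Among the 7 still-open variables, red fits only F (and all 7 values in {black, blue, pink, red, teal, white, yellow} must be used), so F = red.
D and G between them cover only {black, yellow} — a naked pair. Remove those values from B, C, E.
So B = white.

white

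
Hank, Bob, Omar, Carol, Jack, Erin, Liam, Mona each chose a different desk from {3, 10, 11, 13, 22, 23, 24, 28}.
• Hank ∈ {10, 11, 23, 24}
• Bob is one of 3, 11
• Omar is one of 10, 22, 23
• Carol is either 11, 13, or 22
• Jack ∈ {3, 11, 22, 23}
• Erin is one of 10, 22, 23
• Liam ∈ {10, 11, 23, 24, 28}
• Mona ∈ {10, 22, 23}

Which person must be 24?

Hank

The 8 variables together cover exactly {3, 10, 11, 13, 22, 23, 24, 28} — 8 values for 8 variables — and 13 appears only in Carol's list, so Carol = 13.
The 7 still-open variables together cover exactly {3, 10, 11, 22, 23, 24, 28} — 7 values for 7 variables — and 28 appears only in Liam's list, so Liam = 28.
Among the 6 still-open variables, 24 fits only Hank (and all 6 values in {3, 10, 11, 22, 23, 24} must be used), so Hank = 24.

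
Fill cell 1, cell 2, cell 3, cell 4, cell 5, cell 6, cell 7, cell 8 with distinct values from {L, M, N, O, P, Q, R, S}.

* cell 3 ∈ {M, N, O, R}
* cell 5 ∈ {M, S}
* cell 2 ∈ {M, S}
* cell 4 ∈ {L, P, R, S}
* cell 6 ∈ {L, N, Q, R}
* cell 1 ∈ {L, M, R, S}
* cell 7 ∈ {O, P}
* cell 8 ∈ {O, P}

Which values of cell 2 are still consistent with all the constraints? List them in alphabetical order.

M, S

The 8 variables draw from only 8 values {L, M, N, O, P, Q, R, S}, so each is used; only cell 6 can be Q, hence cell 6 = Q.
The 7 still-open variables together cover exactly {L, M, N, O, P, R, S} — 7 values for 7 variables — and N appears only in cell 3's list, so cell 3 = N.
The 2 variables cell 2 and cell 5 are confined to {M, S}, which locks those values in; drop them from cell 1, cell 4.
The 2 variables cell 7 and cell 8 are confined to {O, P}, which locks those values in; drop them from cell 4.
No further eliminations apply; cell 2 can still be any of M, S.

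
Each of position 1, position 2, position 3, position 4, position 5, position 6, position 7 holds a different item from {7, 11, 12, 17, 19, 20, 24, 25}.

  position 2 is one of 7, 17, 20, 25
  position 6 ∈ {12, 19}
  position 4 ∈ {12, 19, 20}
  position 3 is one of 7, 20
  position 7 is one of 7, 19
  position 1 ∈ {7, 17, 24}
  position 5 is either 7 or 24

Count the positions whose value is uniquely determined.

3

The 7 variables draw from only 7 values {7, 12, 17, 19, 20, 24, 25}, so each is used; only position 2 can be 25, hence position 2 = 25.
The 6 still-open variables draw from only 6 values {7, 12, 17, 19, 20, 24}, so each is used; only position 1 can be 17, hence position 1 = 17.
The 5 still-open variables draw from only 5 values {7, 12, 19, 20, 24}, so each is used; only position 5 can be 24, hence position 5 = 24.
Determined: position 1=17, position 2=25, position 5=24. The other positions each still have more than one consistent value. That makes 3.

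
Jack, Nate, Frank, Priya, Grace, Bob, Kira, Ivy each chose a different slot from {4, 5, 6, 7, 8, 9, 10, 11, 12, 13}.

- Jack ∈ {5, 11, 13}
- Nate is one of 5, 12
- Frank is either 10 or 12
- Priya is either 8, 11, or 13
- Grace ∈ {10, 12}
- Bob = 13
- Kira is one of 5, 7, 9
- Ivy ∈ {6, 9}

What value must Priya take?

8

Bob's domain is down to {13}, so Bob = 13. So Jack, Priya can't be 13.
The 2 variables Frank and Grace are confined to {10, 12}, which locks those values in; drop them from Nate.
Nate must be 5 (only option left). Strike 5 from Jack, Kira.
Jack has just one choice, so Jack = 11. Eliminate 11 elsewhere: Priya.
So Priya = 8.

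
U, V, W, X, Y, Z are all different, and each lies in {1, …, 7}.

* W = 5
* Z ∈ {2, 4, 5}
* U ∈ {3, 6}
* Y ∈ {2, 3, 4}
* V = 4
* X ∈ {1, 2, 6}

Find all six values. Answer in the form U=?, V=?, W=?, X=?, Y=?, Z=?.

V has just one choice, so V = 4. So Y, Z can't be 4.
W has just one choice, so W = 5. So Z can't be 5.
That leaves Z = 2. Remove 2 from X, Y.
That leaves Y = 3. So U can't be 3.
U's domain is down to {6}, so U = 6. Eliminate 6 elsewhere: X.
X has just one choice, so X = 1.

U=6, V=4, W=5, X=1, Y=3, Z=2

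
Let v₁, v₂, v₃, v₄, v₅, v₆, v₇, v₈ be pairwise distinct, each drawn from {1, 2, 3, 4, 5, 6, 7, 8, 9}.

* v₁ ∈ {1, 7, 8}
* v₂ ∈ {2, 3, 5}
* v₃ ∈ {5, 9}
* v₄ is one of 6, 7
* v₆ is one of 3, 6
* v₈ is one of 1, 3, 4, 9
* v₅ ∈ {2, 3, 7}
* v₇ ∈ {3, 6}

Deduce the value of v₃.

9

v₆ and v₇ between them cover only {3, 6} — a naked pair. Remove those values from v₂, v₄, v₅, v₈.
v₄ has just one choice, so v₄ = 7. Remove 7 from v₁, v₅.
v₅ has just one choice, so v₅ = 2. So v₂ can't be 2.
v₂ must be 5 (only option left). Strike 5 from v₃.
So v₃ = 9.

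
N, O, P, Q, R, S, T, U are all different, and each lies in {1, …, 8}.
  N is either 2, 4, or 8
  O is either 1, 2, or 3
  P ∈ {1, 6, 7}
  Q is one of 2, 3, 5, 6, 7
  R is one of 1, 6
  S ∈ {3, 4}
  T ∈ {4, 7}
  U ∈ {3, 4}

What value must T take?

The 8 variables draw from only 8 values {1, 2, 3, 4, 5, 6, 7, 8}, so each is used; only Q can be 5, hence Q = 5.
The 7 still-open variables together cover exactly {1, 2, 3, 4, 6, 7, 8} — 7 values for 7 variables — and 8 appears only in N's list, so N = 8.
The 6 still-open variables draw from only 6 values {1, 2, 3, 4, 6, 7}, so each is used; only O can be 2, hence O = 2.
S and U between them cover only {3, 4} — a naked pair. Remove those values from T.
So T = 7.

7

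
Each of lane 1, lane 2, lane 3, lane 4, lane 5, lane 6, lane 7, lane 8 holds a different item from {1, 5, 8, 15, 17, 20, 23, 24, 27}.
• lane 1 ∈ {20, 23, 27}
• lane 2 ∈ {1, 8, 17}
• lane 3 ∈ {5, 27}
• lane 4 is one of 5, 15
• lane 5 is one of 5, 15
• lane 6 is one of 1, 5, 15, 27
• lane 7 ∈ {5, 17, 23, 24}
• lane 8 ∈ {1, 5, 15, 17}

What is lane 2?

8

The 2 variables lane 4 and lane 5 are confined to {5, 15}, which locks those values in; drop them from lane 3, lane 6, lane 7, lane 8.
lane 3 has just one choice, so lane 3 = 27. Remove 27 from lane 1, lane 6.
That leaves lane 6 = 1. So lane 2, lane 8 can't be 1.
lane 8's domain is down to {17}, so lane 8 = 17. Remove 17 from lane 2, lane 7.
So lane 2 = 8.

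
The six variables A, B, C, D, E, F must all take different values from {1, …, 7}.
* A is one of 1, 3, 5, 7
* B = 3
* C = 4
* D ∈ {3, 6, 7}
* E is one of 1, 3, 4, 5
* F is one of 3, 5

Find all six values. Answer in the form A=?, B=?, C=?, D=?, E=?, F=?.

B must be 3 (only option left). Strike 3 from A, D, E, F.
That leaves C = 4. Strike 4 from E.
F's domain is down to {5}, so F = 5. Eliminate 5 elsewhere: A, E.
E's domain is down to {1}, so E = 1. Remove 1 from A.
That leaves A = 7. So D can't be 7.
D's domain is down to {6}, so D = 6.

A=7, B=3, C=4, D=6, E=1, F=5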